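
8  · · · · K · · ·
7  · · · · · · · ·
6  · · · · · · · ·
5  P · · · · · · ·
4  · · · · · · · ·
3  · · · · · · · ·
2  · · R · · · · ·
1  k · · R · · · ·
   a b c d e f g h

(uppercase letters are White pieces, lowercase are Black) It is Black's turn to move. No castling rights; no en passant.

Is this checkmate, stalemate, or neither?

checkmate

Black to move; black king on a1.
In check: yes, from the white rook on d1.
King squares — b1: attacked by Rd1; a2: attacked by Rc2; b2: attacked by Rc2.
Legal moves for Black: none.
In check with no legal moves → checkmate.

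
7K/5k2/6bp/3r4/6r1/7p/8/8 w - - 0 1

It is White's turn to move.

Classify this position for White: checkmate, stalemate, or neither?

stalemate

White to move; white king on h8.
In check: no.
King squares — g7: attacked by Kf7; h7: attacked by Bg6; g8: attacked by Kf7.
Legal moves for White: none.
Not in check and no legal moves → stalemate.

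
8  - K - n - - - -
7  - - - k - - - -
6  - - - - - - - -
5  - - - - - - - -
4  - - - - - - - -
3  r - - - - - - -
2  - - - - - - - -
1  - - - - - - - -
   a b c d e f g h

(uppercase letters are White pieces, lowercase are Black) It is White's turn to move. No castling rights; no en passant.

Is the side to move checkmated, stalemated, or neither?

White to move; white king on b8.
In check: no.
King squares — a7: attacked by Ra3; b7: attacked by Nd8; c7: attacked by Kd7; a8: attacked by Ra3; c8: attacked by Kd7.
Legal moves for White: none.
Not in check and no legal moves → stalemate.

stalemate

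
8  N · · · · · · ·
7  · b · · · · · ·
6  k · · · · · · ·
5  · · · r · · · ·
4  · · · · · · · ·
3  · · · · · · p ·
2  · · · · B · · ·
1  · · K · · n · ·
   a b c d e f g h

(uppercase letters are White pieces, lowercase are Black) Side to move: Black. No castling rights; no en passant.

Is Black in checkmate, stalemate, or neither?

neither

Black to move; black king on a6.
In check: yes, from the white bishop on e2.
King squares — a5: available; b5: attacked by Be2; b6: attacked by Na8; a7: available; b7: own bishop.
Legal moves for Black: Ka7, Ka5, Rb5, Rd3.
Black is in check but has 4 legal moves → neither.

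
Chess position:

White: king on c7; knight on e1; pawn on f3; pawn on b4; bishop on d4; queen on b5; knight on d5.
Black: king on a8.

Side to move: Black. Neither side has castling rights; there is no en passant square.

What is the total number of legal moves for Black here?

Black to move; king on a8.
In check: no.
Legal moves: none.
Count: 0.

0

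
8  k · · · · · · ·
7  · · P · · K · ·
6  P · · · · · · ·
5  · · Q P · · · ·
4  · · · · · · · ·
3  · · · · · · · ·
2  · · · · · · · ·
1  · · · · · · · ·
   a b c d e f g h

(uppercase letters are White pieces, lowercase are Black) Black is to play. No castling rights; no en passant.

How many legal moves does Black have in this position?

0

Black to move; king on a8.
In check: no.
Legal moves: none.
Count: 0.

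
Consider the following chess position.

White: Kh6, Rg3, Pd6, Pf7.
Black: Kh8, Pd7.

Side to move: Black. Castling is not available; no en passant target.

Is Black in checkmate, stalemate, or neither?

Black to move; black king on h8.
In check: no.
King squares — g7: attacked by Rg3; h7: attacked by Kh6; g8: attacked by Rg3.
Legal moves for Black: none.
Not in check and no legal moves → stalemate.

stalemate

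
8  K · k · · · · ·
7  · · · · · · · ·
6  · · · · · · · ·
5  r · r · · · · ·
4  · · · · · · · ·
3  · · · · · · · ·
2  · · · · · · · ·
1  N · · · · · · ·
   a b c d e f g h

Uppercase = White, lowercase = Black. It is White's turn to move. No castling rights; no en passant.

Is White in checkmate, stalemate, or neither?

White to move; white king on a8.
In check: yes, from the black rook on a5.
King squares — a7: attacked by Ra5; b7: attacked by Kc8; b8: attacked by Kc8.
Legal moves for White: none.
In check with no legal moves → checkmate.

checkmate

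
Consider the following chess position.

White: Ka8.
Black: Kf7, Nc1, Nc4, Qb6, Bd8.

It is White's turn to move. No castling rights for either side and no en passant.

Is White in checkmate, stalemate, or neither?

stalemate

White to move; white king on a8.
In check: no.
King squares — a7: attacked by Qb6; b7: attacked by Qb6; b8: attacked by Qb6.
Legal moves for White: none.
Not in check and no legal moves → stalemate.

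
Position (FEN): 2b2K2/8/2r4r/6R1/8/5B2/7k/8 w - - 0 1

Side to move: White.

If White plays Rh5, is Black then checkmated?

no

After Rh5: black king on h2; in check: yes, from the white rook on h5.
Black has 4 legal replies: Kg3, Kg1, Bh3, Rxh5.
In check but a legal move exists → not checkmate.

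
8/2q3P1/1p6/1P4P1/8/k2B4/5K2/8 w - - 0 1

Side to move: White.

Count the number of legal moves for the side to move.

White to move; king on f2.
In check: no.
Legal moves: Bh7, Bg6, Bf5, Be4, Bc4, Be2, Bc2, Bf1, Bb1, Kf3, Ke3, Kg2, Ke2, Kg1, Kf1, Ke1, g8=Q, g8=R, g8=B, g8=N, g6.
Count: 21.

21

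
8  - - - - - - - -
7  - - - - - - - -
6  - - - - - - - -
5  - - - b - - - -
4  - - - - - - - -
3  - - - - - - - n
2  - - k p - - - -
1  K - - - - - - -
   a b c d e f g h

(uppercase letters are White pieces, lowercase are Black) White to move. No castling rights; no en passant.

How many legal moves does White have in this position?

0

White to move; king on a1.
In check: no.
Legal moves: none.
Count: 0.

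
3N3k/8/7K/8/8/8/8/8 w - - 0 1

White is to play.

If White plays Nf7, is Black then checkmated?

no

After Nf7: black king on h8; in check: yes, from the white knight on f7.
Black has 1 legal reply: Kg8.
In check but a legal move exists → not checkmate.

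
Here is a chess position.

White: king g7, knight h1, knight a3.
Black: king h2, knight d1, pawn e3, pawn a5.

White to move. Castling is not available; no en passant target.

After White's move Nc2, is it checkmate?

After Nc2: black king on h2; in check: no.
Black is not in check, so this cannot be checkmate.

no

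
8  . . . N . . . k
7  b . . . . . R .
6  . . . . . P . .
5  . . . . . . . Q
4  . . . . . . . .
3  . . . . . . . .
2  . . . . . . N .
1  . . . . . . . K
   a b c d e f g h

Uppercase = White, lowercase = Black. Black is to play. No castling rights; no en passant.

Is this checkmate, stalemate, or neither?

checkmate

Black to move; black king on h8.
In check: yes, from the white queen on h5.
King squares — g7: attacked by Pf6; h7: attacked by Qh5; g8: attacked by Rg7.
Legal moves for Black: none.
In check with no legal moves → checkmate.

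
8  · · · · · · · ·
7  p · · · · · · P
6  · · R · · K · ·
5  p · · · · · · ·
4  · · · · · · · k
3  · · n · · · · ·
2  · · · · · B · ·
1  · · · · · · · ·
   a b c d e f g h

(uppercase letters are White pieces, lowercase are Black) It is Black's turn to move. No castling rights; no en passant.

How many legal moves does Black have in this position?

Black to move; king on h4.
In check: yes, from the white bishop on f2.
Legal moves: Kh5, Kg4, Kh3.
Count: 3.

3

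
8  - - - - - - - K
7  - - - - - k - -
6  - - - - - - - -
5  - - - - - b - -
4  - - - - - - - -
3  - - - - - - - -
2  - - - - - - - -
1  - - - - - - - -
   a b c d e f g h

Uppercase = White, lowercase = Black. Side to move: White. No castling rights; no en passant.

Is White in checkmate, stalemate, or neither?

White to move; white king on h8.
In check: no.
King squares — g7: attacked by Kf7; h7: attacked by Bf5; g8: attacked by Kf7.
Legal moves for White: none.
Not in check and no legal moves → stalemate.

stalemate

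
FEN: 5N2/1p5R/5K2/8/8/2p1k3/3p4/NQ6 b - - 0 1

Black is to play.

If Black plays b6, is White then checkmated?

no

After b6: white king on f6; in check: no.
White is not in check, so this cannot be checkmate.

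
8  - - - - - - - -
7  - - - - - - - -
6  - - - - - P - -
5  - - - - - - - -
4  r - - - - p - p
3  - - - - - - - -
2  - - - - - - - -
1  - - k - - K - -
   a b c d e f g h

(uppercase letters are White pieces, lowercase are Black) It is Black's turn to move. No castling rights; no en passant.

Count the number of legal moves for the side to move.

18

Black to move; king on c1.
In check: no.
Legal moves: Ra8, Ra7, Ra6, Ra5, Re4, Rd4, Rc4, Rb4, Ra3, Ra2, Ra1, Kd2, Kc2, Kb2, Kd1, Kb1, h3, f3.
Count: 18.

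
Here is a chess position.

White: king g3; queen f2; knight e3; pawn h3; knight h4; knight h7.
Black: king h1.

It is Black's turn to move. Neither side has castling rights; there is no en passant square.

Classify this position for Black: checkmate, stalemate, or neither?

Black to move; black king on h1.
In check: no.
King squares — g1: attacked by Qf2; g2: attacked by Qf2; h2: attacked by Qf2.
Legal moves for Black: none.
Not in check and no legal moves → stalemate.

stalemate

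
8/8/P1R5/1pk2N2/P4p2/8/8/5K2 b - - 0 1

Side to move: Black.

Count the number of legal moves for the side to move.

Black to move; king on c5.
In check: yes, from the white rook on c6.
Legal moves: Kxc6, Kd5, Kb4.
Count: 3.

3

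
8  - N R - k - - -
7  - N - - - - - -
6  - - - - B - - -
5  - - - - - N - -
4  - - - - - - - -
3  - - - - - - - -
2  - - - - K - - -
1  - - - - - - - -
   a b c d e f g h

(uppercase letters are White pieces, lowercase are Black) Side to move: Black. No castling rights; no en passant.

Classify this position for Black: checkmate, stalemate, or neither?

Black to move; black king on e8.
In check: yes, from the white rook on c8.
King squares — d7: attacked by Be6; e7: attacked by Nf5; f7: attacked by Be6; d8: attacked by Nb7; f8: attacked by Rc8.
Legal moves for Black: none.
In check with no legal moves → checkmate.

checkmate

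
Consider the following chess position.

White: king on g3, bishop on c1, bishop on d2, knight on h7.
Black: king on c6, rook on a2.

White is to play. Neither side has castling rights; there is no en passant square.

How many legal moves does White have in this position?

21

White to move; king on g3.
In check: no.
Legal moves: Nf8, Nf6, Ng5, Kh4, Kg4, Kf4, Kh3, Kf3, Kh2, Kg2, Kf2, Bh6, Bg5, Ba5, Bf4, Bb4, Be3, Bc3, Be1, Ba3, Bb2.
Count: 21.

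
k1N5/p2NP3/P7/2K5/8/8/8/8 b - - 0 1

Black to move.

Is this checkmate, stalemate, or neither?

stalemate

Black to move; black king on a8.
In check: no.
King squares — a7: own pawn; b7: attacked by Pa6; b8: attacked by Nd7.
Legal moves for Black: none.
Not in check and no legal moves → stalemate.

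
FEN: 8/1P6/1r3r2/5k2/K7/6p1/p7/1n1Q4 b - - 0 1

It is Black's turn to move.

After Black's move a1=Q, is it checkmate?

yes

After a1=Q: white king on a4; in check: yes, from the black queen on a1.
King squares — a3: attacked by Qa1; b3: attacked by Rb6; b4: attacked by Rb6; a5: attacked by Qa1; b5: attacked by Rb6.
White has no legal moves → checkmate.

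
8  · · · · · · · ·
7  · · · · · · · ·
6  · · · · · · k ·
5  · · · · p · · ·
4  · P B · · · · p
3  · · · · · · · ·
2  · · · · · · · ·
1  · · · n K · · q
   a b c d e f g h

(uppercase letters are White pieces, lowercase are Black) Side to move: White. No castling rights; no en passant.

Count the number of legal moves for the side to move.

White to move; king on e1.
In check: yes, from the black queen on h1.
Legal moves: Ke2, Kd2, Bf1.
Count: 3.

3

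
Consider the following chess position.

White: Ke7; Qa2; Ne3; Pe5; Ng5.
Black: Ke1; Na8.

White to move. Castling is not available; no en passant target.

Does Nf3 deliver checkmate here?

yes

After Nf3: black king on e1; in check: yes, from the white knight on f3.
King squares — d1: attacked by Ne3; f1: attacked by Ne3; d2: attacked by Qa2; e2: attacked by Qa2; f2: attacked by Qa2.
Black has no legal moves → checkmate.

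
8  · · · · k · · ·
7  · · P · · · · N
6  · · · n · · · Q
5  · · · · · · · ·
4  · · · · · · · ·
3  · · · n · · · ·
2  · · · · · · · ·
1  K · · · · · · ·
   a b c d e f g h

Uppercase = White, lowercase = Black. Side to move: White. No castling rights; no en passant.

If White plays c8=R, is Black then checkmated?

After c8=R: black king on e8; in check: yes, from the white rook on c8.
Black has 4 legal replies: Kf7, Ke7, Kd7, Nxc8.
In check but a legal move exists → not checkmate.

no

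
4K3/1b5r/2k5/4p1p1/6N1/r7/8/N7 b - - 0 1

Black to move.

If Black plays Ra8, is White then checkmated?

yes

After Ra8: white king on e8; in check: yes, from the black rook on a8.
King squares — d7: attacked by Kc6; e7: attacked by Rh7; f7: attacked by Rh7; d8: attacked by Ra8; f8: attacked by Ra8.
White has no legal moves → checkmate.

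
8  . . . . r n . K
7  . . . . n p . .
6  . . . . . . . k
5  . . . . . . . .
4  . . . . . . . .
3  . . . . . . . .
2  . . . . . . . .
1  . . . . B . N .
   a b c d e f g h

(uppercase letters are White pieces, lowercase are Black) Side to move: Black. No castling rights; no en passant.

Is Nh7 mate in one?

yes

After Nh7: white king on h8; in check: yes, from the black rook on e8.
King squares — g7: attacked by Kh6; h7: attacked by Kh6; g8: attacked by Ne7.
White has no legal moves → checkmate.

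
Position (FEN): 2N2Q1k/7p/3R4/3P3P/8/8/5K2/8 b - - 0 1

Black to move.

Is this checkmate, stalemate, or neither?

Black to move; black king on h8.
In check: yes, from the white queen on f8.
King squares — g7: attacked by Qf8; h7: own pawn; g8: attacked by Qf8.
Legal moves for Black: none.
In check with no legal moves → checkmate.

checkmate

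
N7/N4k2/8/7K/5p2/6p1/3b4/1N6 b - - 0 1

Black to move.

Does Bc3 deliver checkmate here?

After Bc3: white king on h5; in check: no.
White is not in check, so this cannot be checkmate.

no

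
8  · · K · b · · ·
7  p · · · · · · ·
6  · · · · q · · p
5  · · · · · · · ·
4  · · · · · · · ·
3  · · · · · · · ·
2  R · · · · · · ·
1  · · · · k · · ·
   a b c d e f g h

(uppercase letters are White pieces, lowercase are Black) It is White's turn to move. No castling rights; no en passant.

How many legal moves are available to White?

White to move; king on c8.
In check: yes, from the black queen on e6.
Legal moves: Kd8, Kb8, Kc7, Kb7.
Count: 4.

4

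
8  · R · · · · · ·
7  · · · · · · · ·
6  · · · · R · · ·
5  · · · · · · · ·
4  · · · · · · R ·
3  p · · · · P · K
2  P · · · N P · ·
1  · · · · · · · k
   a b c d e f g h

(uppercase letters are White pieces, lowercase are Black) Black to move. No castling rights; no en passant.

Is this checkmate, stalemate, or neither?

Black to move; black king on h1.
In check: no.
King squares — g1: attacked by Ne2; g2: attacked by Kh3; h2: attacked by Kh3.
Legal moves for Black: none.
Not in check and no legal moves → stalemate.

stalemate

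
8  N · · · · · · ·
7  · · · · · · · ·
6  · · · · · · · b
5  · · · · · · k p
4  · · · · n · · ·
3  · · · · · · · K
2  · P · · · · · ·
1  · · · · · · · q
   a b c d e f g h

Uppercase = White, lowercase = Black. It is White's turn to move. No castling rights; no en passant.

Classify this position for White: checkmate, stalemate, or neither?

White to move; white king on h3.
In check: yes, from the black queen on h1.
King squares — g2: attacked by Qh1; h2: attacked by Qh1; g3: attacked by Ne4; g4: attacked by Kg5; h4: attacked by Qh1.
Legal moves for White: none.
In check with no legal moves → checkmate.

checkmate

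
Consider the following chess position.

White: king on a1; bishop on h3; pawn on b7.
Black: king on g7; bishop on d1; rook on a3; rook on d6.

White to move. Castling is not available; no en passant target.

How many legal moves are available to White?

White to move; king on a1.
In check: yes, from the black rook on a3.
Legal moves: Kb2, Kb1.
Count: 2.

2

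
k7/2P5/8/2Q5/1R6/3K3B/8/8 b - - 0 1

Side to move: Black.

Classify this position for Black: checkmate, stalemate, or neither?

Black to move; black king on a8.
In check: no.
King squares — a7: attacked by Qc5; b7: attacked by Rb4; b8: attacked by Rb4.
Legal moves for Black: none.
Not in check and no legal moves → stalemate.

stalemate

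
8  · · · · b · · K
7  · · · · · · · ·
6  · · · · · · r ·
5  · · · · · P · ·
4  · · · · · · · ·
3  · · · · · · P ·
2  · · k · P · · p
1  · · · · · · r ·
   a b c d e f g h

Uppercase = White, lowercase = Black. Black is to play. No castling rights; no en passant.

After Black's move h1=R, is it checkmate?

yes

After h1=R: white king on h8; in check: yes, from the black rook on h1.
King squares — g7: attacked by Rg6; h7: attacked by Rh1; g8: attacked by Rg6.
White has no legal moves → checkmate.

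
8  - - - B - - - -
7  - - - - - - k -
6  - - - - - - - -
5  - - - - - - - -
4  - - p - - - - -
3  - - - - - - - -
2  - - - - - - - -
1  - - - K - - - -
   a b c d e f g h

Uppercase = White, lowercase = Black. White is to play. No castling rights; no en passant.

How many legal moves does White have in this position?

12

White to move; king on d1.
In check: no.
Legal moves: Be7, Bc7, Bf6+, Bb6, Bg5, Ba5, Bh4, Ke2, Kd2, Kc2, Ke1, Kc1.
Count: 12.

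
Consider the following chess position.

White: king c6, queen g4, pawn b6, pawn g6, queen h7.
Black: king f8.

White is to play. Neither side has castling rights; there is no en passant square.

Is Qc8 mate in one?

After Qc8: black king on f8; in check: yes, from the white queen on c8.
King squares — e7: attacked by Qh7; f7: attacked by Pg6; g7: attacked by Qh7; e8: attacked by Qc8; g8: attacked by Qh7.
Black has no legal moves → checkmate.

yes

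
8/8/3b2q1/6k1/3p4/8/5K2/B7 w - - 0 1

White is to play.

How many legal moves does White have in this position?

9

White to move; king on f2.
In check: no.
Legal moves: Kf3, Kg2, Ke2, Kg1, Kf1, Ke1, Bxd4, Bc3, Bb2.
Count: 9.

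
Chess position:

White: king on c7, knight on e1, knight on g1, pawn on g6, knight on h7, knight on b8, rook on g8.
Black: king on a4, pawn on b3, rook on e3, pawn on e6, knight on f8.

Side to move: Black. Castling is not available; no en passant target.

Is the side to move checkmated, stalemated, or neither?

neither

Black to move; black king on a4.
In check: no.
Legal moves for Black: Nxh7, Nd7, Nxg6, Kb5, Ka5, Kb4, Ka3, Re5, Re4, Rh3, Rg3, Rf3, Rd3, Rc3+, Re2, Rxe1, e5, b2.
Black has 18 legal moves and is not in check → neither.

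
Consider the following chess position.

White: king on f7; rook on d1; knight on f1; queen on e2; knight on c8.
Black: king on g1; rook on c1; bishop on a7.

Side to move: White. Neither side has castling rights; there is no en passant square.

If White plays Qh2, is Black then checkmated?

yes

After Qh2: black king on g1; in check: yes, from the white queen on h2.
King squares — f1: attacked by Rd1; h1: attacked by Qh2; f2: attacked by Qh2; g2: attacked by Qh2; h2: attacked by Nf1.
Black has no legal moves → checkmate.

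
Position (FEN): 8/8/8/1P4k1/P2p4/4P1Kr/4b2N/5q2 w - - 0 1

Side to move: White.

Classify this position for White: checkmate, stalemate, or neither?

checkmate

White to move; white king on g3.
In check: yes, from the black rook on h3.
King squares — f2: attacked by Qf1; g2: attacked by Qf1; h2: own knight; f3: attacked by Qf1; h3: attacked by Qf1; f4: attacked by Qf1; g4: attacked by Be2; h4: attacked by Rh3.
Legal moves for White: none.
In check with no legal moves → checkmate.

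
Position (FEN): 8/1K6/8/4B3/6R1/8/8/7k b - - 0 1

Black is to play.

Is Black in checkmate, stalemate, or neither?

stalemate

Black to move; black king on h1.
In check: no.
King squares — g1: attacked by Rg4; g2: attacked by Rg4; h2: attacked by Be5.
Legal moves for Black: none.
Not in check and no legal moves → stalemate.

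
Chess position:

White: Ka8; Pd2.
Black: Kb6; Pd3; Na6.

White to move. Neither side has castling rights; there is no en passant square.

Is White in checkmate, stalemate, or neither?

stalemate

White to move; white king on a8.
In check: no.
King squares — a7: attacked by Kb6; b7: attacked by Kb6; b8: attacked by Na6.
Legal moves for White: none.
Not in check and no legal moves → stalemate.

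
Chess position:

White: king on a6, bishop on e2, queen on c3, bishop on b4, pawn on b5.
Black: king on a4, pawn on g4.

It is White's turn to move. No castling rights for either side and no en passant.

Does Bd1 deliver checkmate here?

After Bd1: black king on a4; in check: yes, from the white bishop on d1.
King squares — a3: attacked by Qc3; b3: attacked by Bd1; b4: attacked by Qc3; a5: attacked by Bb4; b5: attacked by Ka6.
Black has no legal moves → checkmate.

yes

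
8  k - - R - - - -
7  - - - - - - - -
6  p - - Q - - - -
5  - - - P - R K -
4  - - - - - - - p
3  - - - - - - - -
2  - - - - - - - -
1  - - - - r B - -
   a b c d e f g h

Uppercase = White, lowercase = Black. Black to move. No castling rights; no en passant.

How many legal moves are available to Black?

Black to move; king on a8.
In check: yes, from the white rook on d8.
Legal moves: Kb7, Ka7.
Count: 2.

2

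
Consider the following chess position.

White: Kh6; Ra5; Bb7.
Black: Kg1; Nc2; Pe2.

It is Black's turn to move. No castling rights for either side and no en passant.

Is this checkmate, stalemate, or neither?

neither

Black to move; black king on g1.
In check: no.
Legal moves for Black: Nd4, Nb4, Ne3, Na3, Ne1, Na1, Kh2, Kf2, Kf1, e1=Q, e1=R, e1=B, e1=N.
Black has 13 legal moves and is not in check → neither.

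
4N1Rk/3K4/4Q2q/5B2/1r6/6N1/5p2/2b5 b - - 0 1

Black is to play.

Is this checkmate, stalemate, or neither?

checkmate

Black to move; black king on h8.
In check: yes, from the white rook on g8.
King squares — g7: attacked by Ne8; h7: attacked by Bf5; g8: attacked by Qe6.
Legal moves for Black: none.
In check with no legal moves → checkmate.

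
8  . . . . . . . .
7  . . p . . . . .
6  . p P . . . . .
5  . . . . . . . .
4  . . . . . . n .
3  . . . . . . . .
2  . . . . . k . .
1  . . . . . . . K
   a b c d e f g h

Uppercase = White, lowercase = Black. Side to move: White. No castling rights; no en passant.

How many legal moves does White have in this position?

0

White to move; king on h1.
In check: no.
Legal moves: none.
Count: 0.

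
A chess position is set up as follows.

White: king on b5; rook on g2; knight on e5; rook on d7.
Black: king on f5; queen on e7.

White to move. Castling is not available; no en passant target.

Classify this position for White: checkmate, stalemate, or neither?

White to move; white king on b5.
In check: no.
Legal moves for White include: Rd8, Rxe7, Rc7, Rb7, Ra7, Rd6, Rd5, Rd4, Rd3, Rdd2, Rd1, Nf7, Ng6, Nc6, Ng4, Nc4, Nf3, Nd3, ... (list truncated; more exist).
White has legal moves and is not in check → neither.

neither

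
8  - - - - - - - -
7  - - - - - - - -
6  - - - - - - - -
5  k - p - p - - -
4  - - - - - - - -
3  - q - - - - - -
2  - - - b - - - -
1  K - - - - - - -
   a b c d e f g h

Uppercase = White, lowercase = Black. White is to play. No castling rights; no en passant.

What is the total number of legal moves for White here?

0

White to move; king on a1.
In check: no.
Legal moves: none.
Count: 0.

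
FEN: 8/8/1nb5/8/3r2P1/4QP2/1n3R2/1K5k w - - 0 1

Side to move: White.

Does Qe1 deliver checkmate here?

After Qe1: black king on h1; in check: yes, from the white queen on e1.
King squares — g1: attacked by Qe1; g2: attacked by Rf2; h2: attacked by Rf2.
Black has no legal moves → checkmate.

yes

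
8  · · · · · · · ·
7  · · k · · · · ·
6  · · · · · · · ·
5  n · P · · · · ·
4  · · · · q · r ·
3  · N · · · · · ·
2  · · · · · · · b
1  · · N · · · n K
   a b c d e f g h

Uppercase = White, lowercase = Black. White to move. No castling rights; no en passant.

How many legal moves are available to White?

White to move; king on h1.
In check: yes, from the black queen on e4.
Legal moves: Kxh2.
Count: 1.

1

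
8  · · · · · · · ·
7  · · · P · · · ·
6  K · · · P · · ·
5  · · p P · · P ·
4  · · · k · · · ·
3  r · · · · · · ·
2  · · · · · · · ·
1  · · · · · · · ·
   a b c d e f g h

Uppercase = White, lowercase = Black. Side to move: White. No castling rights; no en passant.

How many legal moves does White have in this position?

3

White to move; king on a6.
In check: yes, from the black rook on a3.
Legal moves: Kb7, Kb6, Kb5.
Count: 3.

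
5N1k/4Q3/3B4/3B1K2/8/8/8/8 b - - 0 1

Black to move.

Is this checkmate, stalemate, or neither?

stalemate

Black to move; black king on h8.
In check: no.
King squares — g7: attacked by Qe7; h7: attacked by Qe7; g8: attacked by Bd5.
Legal moves for Black: none.
Not in check and no legal moves → stalemate.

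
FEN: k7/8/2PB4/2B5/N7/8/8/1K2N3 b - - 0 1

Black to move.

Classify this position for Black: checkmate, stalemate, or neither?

stalemate

Black to move; black king on a8.
In check: no.
King squares — a7: attacked by Bc5; b7: attacked by Pc6; b8: attacked by Bd6.
Legal moves for Black: none.
Not in check and no legal moves → stalemate.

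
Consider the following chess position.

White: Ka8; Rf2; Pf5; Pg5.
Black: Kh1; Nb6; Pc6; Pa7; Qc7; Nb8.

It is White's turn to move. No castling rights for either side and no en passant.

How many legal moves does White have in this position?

White to move; king on a8.
In check: yes, from the black knight on b6.
Legal moves: none.
Count: 0.

0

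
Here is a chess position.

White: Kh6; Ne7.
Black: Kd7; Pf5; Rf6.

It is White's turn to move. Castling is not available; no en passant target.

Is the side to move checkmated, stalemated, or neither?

White to move; white king on h6.
In check: yes, from the black rook on f6.
Legal moves for White: Kh7, Kg7, Kh5, Kg5, Ng6.
White is in check but has 5 legal moves → neither.

neither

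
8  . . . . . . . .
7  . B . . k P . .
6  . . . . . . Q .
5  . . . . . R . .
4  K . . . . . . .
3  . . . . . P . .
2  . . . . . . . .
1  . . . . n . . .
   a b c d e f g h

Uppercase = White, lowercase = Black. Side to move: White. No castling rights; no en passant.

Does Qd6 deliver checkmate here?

After Qd6: black king on e7; in check: yes, from the white queen on d6.
Black has 1 legal reply: Kxd6.
In check but a legal move exists → not checkmate.

no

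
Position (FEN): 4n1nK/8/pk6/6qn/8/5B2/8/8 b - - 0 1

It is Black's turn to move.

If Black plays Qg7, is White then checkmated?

yes

After Qg7: white king on h8; in check: yes, from the black queen on g7.
King squares — g7: attacked by Nh5; h7: attacked by Qg7; g8: attacked by Qg7.
White has no legal moves → checkmate.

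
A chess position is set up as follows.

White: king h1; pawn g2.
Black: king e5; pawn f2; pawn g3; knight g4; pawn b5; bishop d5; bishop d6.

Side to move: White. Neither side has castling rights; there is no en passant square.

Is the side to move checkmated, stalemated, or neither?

stalemate

White to move; white king on h1.
In check: no.
King squares — g1: attacked by Pf2; g2: own pawn; h2: attacked by Pg3.
Legal moves for White: none.
Not in check and no legal moves → stalemate.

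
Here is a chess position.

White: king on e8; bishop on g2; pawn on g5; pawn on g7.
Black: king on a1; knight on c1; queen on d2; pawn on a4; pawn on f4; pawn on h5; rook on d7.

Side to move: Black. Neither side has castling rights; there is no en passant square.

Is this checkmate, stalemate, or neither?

Black to move; black king on a1.
In check: no.
Legal moves for Black include: Rd8+, Rxg7, Rf7, Re7+, Rc7, Rb7, Ra7, Rd6, Rd5, Rd4, Rd3, Qd6, Qd5, Qa5, Qd4, Qb4, Qe3+, Qd3, ... (list truncated; more exist).
Black has legal moves and is not in check → neither.

neither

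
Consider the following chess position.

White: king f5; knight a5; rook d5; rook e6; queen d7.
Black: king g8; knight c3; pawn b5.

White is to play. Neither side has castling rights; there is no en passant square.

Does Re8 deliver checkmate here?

yes

After Re8: black king on g8; in check: yes, from the white rook on e8.
King squares — f7: attacked by Qd7; g7: attacked by Qd7; h7: attacked by Qd7; f8: attacked by Re8; h8: attacked by Re8.
Black has no legal moves → checkmate.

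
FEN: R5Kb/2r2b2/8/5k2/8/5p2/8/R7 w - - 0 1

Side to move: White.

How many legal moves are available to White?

White to move; king on g8.
In check: yes, from the black bishop on f7.
Legal moves: Kxh8, Kf8, Kh7.
Count: 3.

3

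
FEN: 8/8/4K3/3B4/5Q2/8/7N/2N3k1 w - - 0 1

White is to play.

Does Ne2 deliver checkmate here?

yes

After Ne2: black king on g1; in check: yes, from the white knight on e2.
King squares — f1: attacked by Nh2; h1: attacked by Bd5; f2: attacked by Qf4; g2: attacked by Bd5; h2: attacked by Qf4.
Black has no legal moves → checkmate.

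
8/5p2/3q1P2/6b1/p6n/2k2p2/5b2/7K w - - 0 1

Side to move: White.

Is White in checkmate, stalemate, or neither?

stalemate

White to move; white king on h1.
In check: no.
King squares — g1: attacked by Bf2; g2: attacked by Pf3; h2: attacked by Qd6.
Legal moves for White: none.
Not in check and no legal moves → stalemate.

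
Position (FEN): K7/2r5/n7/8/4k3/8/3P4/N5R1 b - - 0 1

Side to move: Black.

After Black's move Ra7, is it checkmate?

no

After Ra7: white king on a8; in check: yes, from the black rook on a7.
White has 1 legal reply: Kxa7.
In check but a legal move exists → not checkmate.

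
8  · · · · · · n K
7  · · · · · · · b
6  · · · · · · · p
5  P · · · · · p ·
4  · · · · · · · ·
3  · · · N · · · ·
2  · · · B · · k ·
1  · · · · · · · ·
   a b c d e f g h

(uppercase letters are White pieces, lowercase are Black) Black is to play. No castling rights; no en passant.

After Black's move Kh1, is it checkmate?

no

After Kh1: white king on h8; in check: no.
White is not in check, so this cannot be checkmate.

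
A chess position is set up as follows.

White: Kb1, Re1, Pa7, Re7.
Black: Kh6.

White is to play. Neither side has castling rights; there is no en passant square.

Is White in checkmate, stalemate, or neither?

neither

White to move; white king on b1.
In check: no.
Legal moves for White include: Re8, Rh7+, Rg7, Rf7, Rd7, Rc7, Rb7, R7e6+, R7e5, R7e4, R7e3, R7e2, R1e6+, R1e5, R1e4, R1e3, R1e2, Rh1+, ... (list truncated; more exist).
White has legal moves and is not in check → neither.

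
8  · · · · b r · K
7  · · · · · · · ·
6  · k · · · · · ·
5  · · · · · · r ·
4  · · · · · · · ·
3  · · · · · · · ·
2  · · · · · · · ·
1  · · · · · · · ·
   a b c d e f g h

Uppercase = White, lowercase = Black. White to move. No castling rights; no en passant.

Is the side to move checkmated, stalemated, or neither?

White to move; white king on h8.
In check: yes, from the black rook on f8.
Legal moves for White: Kh7.
White is in check but has 1 legal move → neither.

neither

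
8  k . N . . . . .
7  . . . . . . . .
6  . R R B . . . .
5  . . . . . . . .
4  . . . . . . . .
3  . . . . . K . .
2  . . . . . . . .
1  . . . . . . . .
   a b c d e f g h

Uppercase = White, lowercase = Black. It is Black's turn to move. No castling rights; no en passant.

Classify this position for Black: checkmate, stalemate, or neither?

Black to move; black king on a8.
In check: no.
King squares — a7: attacked by Nc8; b7: attacked by Rb6; b8: attacked by Rb6.
Legal moves for Black: none.
Not in check and no legal moves → stalemate.

stalemate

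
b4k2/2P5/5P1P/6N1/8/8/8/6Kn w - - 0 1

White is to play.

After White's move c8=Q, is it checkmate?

yes

After c8=Q: black king on f8; in check: yes, from the white queen on c8.
King squares — e7: attacked by Pf6; f7: attacked by Ng5; g7: attacked by Pf6; e8: attacked by Qc8; g8: attacked by Qc8.
Black has no legal moves → checkmate.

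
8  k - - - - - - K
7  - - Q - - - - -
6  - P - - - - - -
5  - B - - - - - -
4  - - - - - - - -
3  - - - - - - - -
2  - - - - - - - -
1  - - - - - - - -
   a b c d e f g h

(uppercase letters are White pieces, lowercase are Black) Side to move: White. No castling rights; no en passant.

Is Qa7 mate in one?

After Qa7: black king on a8; in check: yes, from the white queen on a7.
King squares — a7: attacked by Pb6; b7: attacked by Qa7; b8: attacked by Qa7.
Black has no legal moves → checkmate.

yes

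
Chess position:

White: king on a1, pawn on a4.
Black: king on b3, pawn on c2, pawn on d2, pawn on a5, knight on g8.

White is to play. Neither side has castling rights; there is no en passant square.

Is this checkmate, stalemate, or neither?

White to move; white king on a1.
In check: no.
King squares — b1: attacked by Pc2; a2: attacked by Kb3; b2: attacked by Kb3.
Legal moves for White: none.
Not in check and no legal moves → stalemate.

stalemate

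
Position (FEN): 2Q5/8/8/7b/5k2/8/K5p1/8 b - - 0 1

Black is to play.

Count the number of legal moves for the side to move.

Black to move; king on f4.
In check: no.
Legal moves: Be8, Bf7+, Bg6, Bg4, Bf3, Be2, Bd1, Kg5, Ke5, Ke4, Kg3, Kf3, Ke3, g1=Q, g1=R, g1=B, g1=N.
Count: 17.

17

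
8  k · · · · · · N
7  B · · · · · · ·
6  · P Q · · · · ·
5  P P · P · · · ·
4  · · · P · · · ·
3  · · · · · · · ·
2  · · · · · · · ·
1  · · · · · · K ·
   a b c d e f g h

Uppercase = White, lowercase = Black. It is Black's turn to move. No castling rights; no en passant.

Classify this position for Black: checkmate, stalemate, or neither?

checkmate

Black to move; black king on a8.
In check: yes, from the white queen on c6.
King squares — a7: attacked by Pb6; b7: attacked by Qc6; b8: attacked by Ba7.
Legal moves for Black: none.
In check with no legal moves → checkmate.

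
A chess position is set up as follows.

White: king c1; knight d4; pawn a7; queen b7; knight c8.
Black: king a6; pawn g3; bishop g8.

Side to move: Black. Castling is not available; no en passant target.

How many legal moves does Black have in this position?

Black to move; king on a6.
In check: yes, from the white queen on b7.
Legal moves: Kxb7, Ka5.
Count: 2.

2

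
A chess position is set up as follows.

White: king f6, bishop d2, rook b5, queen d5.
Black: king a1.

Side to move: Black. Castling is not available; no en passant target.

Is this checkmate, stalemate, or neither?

Black to move; black king on a1.
In check: no.
King squares — b1: attacked by Rb5; a2: attacked by Qd5; b2: attacked by Rb5.
Legal moves for Black: none.
Not in check and no legal moves → stalemate.

stalemate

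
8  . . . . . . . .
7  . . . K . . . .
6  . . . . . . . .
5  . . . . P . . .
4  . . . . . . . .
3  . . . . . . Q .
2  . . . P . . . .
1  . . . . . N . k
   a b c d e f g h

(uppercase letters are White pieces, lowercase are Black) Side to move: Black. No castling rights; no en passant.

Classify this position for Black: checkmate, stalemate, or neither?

stalemate

Black to move; black king on h1.
In check: no.
King squares — g1: attacked by Qg3; g2: attacked by Qg3; h2: attacked by Nf1.
Legal moves for Black: none.
Not in check and no legal moves → stalemate.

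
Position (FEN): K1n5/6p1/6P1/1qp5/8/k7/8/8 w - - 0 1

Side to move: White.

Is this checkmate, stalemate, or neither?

White to move; white king on a8.
In check: no.
King squares — a7: attacked by Nc8; b7: attacked by Qb5; b8: attacked by Qb5.
Legal moves for White: none.
Not in check and no legal moves → stalemate.

stalemate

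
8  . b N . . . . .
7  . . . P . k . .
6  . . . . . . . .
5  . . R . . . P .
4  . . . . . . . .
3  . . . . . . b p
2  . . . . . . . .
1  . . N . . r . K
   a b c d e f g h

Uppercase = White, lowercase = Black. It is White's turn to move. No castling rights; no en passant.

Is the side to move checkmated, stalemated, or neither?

White to move; white king on h1.
In check: yes, from the black rook on f1.
King squares — g1: attacked by Rf1; g2: attacked by Ph3; h2: attacked by Bg3.
Legal moves for White: none.
In check with no legal moves → checkmate.

checkmate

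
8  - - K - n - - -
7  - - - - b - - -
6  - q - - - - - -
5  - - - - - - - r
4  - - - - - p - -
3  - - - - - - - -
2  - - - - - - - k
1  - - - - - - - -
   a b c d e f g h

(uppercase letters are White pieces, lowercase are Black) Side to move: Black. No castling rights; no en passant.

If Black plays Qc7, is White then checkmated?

After Qc7: white king on c8; in check: yes, from the black queen on c7.
King squares — b7: attacked by Qc7; c7: attacked by Ne8; d7: attacked by Qc7; b8: attacked by Qc7; d8: attacked by Qc7.
White has no legal moves → checkmate.

yes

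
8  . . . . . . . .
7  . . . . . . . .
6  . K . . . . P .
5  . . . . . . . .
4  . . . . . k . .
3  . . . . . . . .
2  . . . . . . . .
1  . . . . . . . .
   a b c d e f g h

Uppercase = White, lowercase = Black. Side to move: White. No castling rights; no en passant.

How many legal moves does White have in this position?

White to move; king on b6.
In check: no.
Legal moves: Kc7, Kb7, Ka7, Kc6, Ka6, Kc5, Kb5, Ka5, g7.
Count: 9.

9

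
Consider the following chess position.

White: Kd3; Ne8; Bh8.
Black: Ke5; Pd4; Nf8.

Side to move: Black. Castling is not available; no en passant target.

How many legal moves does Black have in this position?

4

Black to move; king on e5.
In check: yes, from the white bishop on h8.
Legal moves: Ke6, Kf5, Kd5, Kf4.
Count: 4.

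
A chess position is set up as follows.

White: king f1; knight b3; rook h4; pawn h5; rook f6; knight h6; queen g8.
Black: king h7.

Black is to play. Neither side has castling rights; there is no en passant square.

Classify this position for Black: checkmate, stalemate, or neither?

Black to move; black king on h7.
In check: yes, from the white queen on g8.
King squares — g6: attacked by Ph5; h6: attacked by Rf6; g7: attacked by Qg8; g8: attacked by Nh6; h8: attacked by Qg8.
Legal moves for Black: none.
In check with no legal moves → checkmate.

checkmate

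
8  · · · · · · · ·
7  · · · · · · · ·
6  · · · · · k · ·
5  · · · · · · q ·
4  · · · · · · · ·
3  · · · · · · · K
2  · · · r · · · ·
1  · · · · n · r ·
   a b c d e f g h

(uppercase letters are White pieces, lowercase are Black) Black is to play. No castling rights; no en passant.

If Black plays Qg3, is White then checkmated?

After Qg3: white king on h3; in check: yes, from the black queen on g3.
King squares — g2: attacked by Ne1; h2: attacked by Rd2; g3: attacked by Rg1; g4: attacked by Qg3; h4: attacked by Qg3.
White has no legal moves → checkmate.

yes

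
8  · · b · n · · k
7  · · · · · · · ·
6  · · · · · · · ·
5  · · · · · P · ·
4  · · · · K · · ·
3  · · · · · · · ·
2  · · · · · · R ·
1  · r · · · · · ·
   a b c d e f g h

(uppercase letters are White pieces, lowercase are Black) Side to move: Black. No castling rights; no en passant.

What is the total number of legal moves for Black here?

24

Black to move; king on h8.
In check: no.
Legal moves: Kh7, Ng7, Nc7, Nf6+, Nd6+, Bd7, Bb7+, Be6, Ba6, Bxf5+, Rb8, Rb7, Rb6, Rb5, Rb4+, Rb3, Rb2, Rh1, Rg1, Rf1, Re1+, Rd1, Rc1, Ra1.
Count: 24.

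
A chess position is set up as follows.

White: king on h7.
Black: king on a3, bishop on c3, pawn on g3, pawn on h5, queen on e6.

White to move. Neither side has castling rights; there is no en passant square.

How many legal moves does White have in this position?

White to move; king on h7.
In check: no.
Legal moves: none.
Count: 0.

0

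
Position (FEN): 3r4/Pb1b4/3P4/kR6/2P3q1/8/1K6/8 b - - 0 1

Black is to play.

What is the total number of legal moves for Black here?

Black to move; king on a5.
In check: yes, from the white rook on b5.
Legal moves: Ka6, Ka4, Bxb5.
Count: 3.

3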